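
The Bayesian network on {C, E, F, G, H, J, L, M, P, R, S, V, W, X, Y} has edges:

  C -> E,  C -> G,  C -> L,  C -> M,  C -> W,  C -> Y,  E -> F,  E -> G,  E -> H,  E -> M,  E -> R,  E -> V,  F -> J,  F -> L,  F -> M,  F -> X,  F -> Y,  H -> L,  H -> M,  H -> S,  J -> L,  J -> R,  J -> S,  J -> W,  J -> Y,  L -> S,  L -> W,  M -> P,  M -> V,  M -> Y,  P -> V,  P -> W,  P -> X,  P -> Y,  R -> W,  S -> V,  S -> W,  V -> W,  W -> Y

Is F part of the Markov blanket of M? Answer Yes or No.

F is a parent of M.
So F ∈ MB(M).

Yes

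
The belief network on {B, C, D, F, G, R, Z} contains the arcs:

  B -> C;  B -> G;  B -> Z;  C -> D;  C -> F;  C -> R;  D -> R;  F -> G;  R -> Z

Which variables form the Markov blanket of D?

Pa(D) = {C}.
D's children: R.
Co-parents of D (other parents of its children):
  parents(R) \ {D} = {C}.
Union: {C} ∪ {R} ∪ {C} = {C, R}.

{C, R}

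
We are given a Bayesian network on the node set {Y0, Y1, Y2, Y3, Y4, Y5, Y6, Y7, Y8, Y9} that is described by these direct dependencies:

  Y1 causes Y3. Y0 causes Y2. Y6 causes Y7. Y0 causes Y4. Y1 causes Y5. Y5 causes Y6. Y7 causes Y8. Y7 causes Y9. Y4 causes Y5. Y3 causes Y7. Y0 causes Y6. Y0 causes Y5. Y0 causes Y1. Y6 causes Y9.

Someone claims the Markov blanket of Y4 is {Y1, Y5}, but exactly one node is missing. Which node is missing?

The Markov blanket of a node is its parents, its children, and the other parents of its children.
Ch(Y4) = {Y5}.
Y4's parents: Y0.
For each child, the remaining parents (spouses of Y4):
  Y5: Y0, Y1
MB(Y4) = {Y0, Y1, Y5}.
Comparing with the claimed set, Y0 is missing.

Y0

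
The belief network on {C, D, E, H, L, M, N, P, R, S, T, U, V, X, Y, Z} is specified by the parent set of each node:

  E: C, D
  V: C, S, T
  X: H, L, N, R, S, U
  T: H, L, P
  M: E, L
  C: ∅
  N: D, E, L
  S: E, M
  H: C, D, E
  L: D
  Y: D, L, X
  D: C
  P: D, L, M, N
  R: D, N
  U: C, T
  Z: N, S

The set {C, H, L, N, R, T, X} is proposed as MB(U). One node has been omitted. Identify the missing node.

By definition, MB(U) is built from U's parents, U's children, and the co-parents of U.
U has parents C, T.
Children of U: X.
Other parents of U's children:
  X: H, L, N, R, S
MB(U) = {C, H, L, N, R, S, T, X}.
Comparing with the claimed set, S is missing.

S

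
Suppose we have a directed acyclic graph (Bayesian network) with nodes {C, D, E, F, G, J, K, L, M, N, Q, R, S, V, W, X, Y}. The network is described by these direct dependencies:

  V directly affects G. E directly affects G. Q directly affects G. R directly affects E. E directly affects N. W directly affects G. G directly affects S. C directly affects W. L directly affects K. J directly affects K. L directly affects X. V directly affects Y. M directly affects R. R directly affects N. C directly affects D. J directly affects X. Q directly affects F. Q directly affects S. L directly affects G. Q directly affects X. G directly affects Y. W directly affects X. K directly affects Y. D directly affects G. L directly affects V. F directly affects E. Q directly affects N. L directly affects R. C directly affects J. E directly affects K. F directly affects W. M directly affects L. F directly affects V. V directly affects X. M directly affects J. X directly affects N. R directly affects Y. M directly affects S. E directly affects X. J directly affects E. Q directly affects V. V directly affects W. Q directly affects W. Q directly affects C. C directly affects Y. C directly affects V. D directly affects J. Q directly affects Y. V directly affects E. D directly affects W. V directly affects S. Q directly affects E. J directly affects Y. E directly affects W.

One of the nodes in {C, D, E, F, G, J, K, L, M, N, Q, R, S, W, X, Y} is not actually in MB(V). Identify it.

N

The Markov blanket of a node is its parents, its children, and the other parents of its children.
Parents of V: C, F, L, Q.
V's children: E, G, S, W, X, Y.
Parents of each child, excluding V:
  E's other parents are F, J, Q, R.
  W also has parents C, D, E, F, Q.
  parents(G) \ {V} = {D, E, L, Q, W}.
  parents(Y) \ {V} = {C, G, J, K, Q, R}.
  X's other parents are E, J, L, Q, W.
  parents(S) \ {V} = {G, M, Q}.
MB(V) = {C, D, E, F, G, J, K, L, M, Q, R, S, W, X, Y}.
N is neither a parent, child, nor co-parent of V, so it does not belong.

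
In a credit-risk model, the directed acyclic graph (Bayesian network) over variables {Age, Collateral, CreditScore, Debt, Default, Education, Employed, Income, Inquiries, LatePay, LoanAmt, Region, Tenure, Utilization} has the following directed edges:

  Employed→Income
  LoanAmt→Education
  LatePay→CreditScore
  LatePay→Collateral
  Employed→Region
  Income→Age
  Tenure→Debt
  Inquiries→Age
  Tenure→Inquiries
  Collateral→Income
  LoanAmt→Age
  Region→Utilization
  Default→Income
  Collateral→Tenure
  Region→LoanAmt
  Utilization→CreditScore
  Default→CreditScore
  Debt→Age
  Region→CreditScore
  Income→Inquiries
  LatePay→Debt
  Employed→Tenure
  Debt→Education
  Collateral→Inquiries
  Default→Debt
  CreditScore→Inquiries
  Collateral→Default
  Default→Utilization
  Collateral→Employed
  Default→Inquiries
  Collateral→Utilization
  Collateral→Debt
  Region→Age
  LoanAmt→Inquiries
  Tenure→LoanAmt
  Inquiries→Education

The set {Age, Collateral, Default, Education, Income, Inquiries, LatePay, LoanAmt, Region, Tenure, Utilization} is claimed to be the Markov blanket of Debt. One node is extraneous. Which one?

Utilization

A node's Markov blanket = Pa ∪ Ch ∪ (parents of Ch other than the node itself).
Parents of Debt: Collateral, Default, LatePay, Tenure.
Debt's children: Age, Education.
Other parents of Debt's children:
  Age: Income, Inquiries, LoanAmt, Region
  Education: Inquiries, LoanAmt
MB(Debt) = {Age, Collateral, Default, Education, Income, Inquiries, LatePay, LoanAmt, Region, Tenure}.
Utilization is neither a parent, child, nor co-parent of Debt, so it does not belong.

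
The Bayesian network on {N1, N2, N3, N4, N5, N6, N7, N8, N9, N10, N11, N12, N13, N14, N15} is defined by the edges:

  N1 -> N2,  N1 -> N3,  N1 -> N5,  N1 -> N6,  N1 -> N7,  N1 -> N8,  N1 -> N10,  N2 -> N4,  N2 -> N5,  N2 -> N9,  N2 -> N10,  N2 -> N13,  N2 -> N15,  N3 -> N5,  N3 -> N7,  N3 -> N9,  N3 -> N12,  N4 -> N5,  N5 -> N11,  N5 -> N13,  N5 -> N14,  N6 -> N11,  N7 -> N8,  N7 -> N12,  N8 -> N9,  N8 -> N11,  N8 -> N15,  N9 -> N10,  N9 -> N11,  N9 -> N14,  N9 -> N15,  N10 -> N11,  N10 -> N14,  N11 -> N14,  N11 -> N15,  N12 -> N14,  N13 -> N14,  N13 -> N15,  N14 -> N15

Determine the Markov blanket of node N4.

By definition, MB(N4) is built from N4's parents, N4's children, and the co-parents of N4.
Parents of N4: N2.
N4 has child N5.
For each child, the remaining parents (spouses of N4):
  N5's other parents are N1, N2, N3.
MB(N4) = {N1, N2, N3, N5}.

{N1, N2, N3, N5}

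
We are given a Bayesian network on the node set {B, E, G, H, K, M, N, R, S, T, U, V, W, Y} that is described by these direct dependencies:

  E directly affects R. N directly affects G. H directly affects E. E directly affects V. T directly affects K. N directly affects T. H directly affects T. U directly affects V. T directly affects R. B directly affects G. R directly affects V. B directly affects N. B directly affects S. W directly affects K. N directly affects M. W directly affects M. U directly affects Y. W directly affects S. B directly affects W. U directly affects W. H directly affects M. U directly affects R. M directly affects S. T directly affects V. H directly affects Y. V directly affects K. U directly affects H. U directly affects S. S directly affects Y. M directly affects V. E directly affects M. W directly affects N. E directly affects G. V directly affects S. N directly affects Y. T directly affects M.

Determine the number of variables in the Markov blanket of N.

Parents of N: B, W.
Ch(N) = {G, M, T, Y}.
Other parents of N's children:
  T: H
  M: E, H, T, W
  G: B, E
  Y: H, S, U
MB(N) = {B, E, G, H, M, S, T, U, W, Y}, which has 10 nodes.

10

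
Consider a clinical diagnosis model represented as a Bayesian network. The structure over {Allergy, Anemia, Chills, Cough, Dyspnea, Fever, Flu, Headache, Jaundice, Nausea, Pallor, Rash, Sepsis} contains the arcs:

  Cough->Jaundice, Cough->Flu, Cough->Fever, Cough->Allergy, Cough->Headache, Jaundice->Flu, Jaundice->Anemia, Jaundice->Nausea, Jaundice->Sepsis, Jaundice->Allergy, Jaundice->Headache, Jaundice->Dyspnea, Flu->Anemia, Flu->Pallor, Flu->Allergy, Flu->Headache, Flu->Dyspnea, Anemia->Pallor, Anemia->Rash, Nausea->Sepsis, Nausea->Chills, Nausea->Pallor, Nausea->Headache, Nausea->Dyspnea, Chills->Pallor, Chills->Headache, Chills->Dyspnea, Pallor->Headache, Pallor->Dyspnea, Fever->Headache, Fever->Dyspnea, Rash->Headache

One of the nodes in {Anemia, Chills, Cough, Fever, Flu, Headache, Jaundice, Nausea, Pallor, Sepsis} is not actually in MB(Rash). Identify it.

Rash has parent Anemia.
Rash has child Headache.
Co-parents of Rash (other parents of its children):
  Headache's other parents are Chills, Cough, Fever, Flu, Jaundice, Nausea, Pallor.
MB(Rash) = {Anemia, Chills, Cough, Fever, Flu, Headache, Jaundice, Nausea, Pallor}.
Sepsis is neither a parent, child, nor co-parent of Rash, so it does not belong.

Sepsis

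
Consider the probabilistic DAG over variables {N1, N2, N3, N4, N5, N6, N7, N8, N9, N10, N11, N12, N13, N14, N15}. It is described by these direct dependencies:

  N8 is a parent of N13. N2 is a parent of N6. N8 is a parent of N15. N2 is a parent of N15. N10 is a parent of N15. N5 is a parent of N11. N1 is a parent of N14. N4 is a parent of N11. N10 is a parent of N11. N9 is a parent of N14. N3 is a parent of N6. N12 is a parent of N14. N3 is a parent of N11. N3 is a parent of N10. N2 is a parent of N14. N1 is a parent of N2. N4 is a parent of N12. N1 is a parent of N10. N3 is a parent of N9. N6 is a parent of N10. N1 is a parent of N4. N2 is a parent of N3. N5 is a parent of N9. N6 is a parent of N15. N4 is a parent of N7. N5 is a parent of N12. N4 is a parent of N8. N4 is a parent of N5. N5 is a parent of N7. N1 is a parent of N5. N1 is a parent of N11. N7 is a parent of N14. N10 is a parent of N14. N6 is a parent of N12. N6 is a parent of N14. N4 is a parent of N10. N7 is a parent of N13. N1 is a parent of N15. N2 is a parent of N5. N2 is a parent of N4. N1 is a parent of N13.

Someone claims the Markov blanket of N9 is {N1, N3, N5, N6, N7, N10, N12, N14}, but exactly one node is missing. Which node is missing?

Ch(N9) = {N14}.
N9 has parents N3, N5.
Other parents of N9's children:
  N14 also has parents N1, N2, N6, N7, N10, N12.
MB(N9) = {N1, N2, N3, N5, N6, N7, N10, N12, N14}.
Comparing with the claimed set, N2 is missing.

N2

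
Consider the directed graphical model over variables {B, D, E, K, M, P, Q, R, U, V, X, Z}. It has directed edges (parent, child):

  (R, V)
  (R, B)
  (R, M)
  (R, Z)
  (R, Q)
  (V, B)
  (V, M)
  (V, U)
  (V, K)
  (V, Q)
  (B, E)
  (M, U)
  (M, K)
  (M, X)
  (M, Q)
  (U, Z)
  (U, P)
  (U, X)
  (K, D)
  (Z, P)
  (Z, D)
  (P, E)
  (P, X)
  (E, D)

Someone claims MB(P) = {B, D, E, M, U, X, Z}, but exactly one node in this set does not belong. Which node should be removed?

P has parents U, Z.
Ch(P) = {E, X}.
For each child, the remaining parents (spouses of P):
  E also has parent B.
  X also has parents M, U.
MB(P) = {B, E, M, U, X, Z}.
D is neither a parent, child, nor co-parent of P, so it does not belong.

D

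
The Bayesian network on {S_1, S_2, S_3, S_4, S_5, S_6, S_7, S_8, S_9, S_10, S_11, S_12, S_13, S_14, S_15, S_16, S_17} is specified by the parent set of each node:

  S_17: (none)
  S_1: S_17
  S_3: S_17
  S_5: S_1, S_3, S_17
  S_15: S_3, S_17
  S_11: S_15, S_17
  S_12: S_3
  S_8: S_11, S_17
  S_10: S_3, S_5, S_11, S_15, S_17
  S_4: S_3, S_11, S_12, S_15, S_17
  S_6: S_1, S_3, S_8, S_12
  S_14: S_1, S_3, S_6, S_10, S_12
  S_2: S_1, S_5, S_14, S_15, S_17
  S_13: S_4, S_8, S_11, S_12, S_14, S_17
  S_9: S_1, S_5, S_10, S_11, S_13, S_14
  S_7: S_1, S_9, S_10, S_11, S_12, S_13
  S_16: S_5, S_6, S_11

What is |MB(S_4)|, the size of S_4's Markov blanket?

Ch(S_4) = {S_13}.
Parents of S_4: S_3, S_11, S_12, S_15, S_17.
For each child, the remaining parents (spouses of S_4):
  S_13 also has parents S_8, S_11, S_12, S_14, S_17.
MB(S_4) = {S_3, S_8, S_11, S_12, S_13, S_14, S_15, S_17}, which has 8 nodes.

8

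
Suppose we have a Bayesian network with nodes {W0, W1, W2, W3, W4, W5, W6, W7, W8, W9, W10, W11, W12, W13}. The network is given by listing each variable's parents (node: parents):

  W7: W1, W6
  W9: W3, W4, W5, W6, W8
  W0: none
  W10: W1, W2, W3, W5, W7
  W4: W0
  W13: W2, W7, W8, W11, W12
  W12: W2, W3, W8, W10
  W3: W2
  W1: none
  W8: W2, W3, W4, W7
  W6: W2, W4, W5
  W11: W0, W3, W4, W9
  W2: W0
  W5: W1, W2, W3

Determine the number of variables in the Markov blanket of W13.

Parents of W13: W2, W7, W8, W11, W12.
Children of W13: none.
With no children, W13 has no spouses; the co-parent set is empty.
MB(W13) = {W2, W7, W8, W11, W12}, which has 5 nodes.

5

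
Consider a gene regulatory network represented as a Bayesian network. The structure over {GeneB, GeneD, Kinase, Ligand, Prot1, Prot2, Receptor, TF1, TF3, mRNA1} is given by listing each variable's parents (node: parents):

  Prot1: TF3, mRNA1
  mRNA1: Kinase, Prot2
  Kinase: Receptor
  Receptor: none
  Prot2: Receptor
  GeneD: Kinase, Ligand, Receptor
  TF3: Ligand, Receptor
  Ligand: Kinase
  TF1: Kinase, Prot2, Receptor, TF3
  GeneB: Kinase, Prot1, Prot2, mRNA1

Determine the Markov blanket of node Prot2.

By definition, MB(Prot2) is built from Prot2's parents, Prot2's children, and the co-parents of Prot2.
Parents of Prot2: Receptor.
Ch(Prot2) = {GeneB, TF1, mRNA1}.
For each child, the remaining parents (spouses of Prot2):
  mRNA1: Kinase
  TF1: Kinase, Receptor, TF3
  GeneB: Kinase, Prot1, mRNA1
MB(Prot2) = {GeneB, Kinase, Prot1, Receptor, TF1, TF3, mRNA1}.

{GeneB, Kinase, Prot1, Receptor, TF1, TF3, mRNA1}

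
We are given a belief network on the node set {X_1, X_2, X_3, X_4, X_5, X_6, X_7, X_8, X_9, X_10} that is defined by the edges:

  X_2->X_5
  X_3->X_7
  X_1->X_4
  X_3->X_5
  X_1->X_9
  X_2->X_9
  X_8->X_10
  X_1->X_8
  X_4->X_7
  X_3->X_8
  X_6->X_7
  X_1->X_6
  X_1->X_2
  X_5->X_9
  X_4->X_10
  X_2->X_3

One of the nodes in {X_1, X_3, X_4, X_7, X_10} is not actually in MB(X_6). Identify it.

Children of X_6: X_7.
Pa(X_6) = {X_1}.
Parents of each child, excluding X_6:
  X_7 also has parents X_3, X_4.
MB(X_6) = {X_1, X_3, X_4, X_7}.
X_10 is neither a parent, child, nor co-parent of X_6, so it does not belong.

X_10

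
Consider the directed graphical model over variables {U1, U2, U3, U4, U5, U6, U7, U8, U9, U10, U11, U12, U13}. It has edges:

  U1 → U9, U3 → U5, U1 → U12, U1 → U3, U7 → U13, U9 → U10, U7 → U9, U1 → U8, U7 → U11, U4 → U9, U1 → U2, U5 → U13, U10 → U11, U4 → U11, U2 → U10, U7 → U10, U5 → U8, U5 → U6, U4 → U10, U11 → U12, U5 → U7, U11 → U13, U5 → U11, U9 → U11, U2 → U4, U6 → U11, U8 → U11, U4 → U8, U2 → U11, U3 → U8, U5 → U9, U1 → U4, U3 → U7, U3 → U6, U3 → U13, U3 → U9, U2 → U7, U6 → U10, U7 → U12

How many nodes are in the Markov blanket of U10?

Pa(U10) = {U2, U4, U6, U7, U9}.
U10's children: U11.
Co-parents of U10 (other parents of its children):
  U11: U2, U4, U5, U6, U7, U8, U9
MB(U10) = {U2, U4, U5, U6, U7, U8, U9, U11}, which has 8 nodes.

8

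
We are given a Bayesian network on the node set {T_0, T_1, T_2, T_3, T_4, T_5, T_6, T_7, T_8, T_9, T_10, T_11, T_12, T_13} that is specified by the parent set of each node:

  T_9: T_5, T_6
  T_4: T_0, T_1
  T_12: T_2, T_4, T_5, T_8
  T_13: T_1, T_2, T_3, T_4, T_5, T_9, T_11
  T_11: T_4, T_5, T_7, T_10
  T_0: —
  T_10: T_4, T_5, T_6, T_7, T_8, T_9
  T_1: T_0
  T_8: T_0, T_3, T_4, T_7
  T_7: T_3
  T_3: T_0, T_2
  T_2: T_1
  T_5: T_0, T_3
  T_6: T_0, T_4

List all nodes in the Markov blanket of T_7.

Parents of T_7: T_3.
T_7 has children T_8, T_10, T_11.
Co-parents of T_7 (other parents of its children):
  parents(T_8) \ {T_7} = {T_0, T_3, T_4}.
  T_10's other parents are T_4, T_5, T_6, T_8, T_9.
  T_11 also has parents T_4, T_5, T_10.
MB(T_7) = {T_0, T_3, T_4, T_5, T_6, T_8, T_9, T_10, T_11}.

{T_0, T_3, T_4, T_5, T_6, T_8, T_9, T_10, T_11}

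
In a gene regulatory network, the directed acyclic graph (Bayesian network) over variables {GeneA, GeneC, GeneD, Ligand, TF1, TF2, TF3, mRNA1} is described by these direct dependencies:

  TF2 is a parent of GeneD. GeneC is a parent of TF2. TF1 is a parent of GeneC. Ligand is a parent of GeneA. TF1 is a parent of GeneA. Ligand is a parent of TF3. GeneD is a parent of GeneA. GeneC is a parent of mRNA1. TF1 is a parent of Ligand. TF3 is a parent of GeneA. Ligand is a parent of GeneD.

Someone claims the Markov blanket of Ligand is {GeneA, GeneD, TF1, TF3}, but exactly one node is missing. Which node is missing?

The Markov blanket of a node is its parents, its children, and the other parents of its children.
Ligand has parent TF1.
Ch(Ligand) = {GeneA, GeneD, TF3}.
Parents of each child, excluding Ligand:
  TF3: —
  GeneD: TF2
  GeneA: GeneD, TF1, TF3
MB(Ligand) = {GeneA, GeneD, TF1, TF2, TF3}.
Comparing with the claimed set, TF2 is missing.

TF2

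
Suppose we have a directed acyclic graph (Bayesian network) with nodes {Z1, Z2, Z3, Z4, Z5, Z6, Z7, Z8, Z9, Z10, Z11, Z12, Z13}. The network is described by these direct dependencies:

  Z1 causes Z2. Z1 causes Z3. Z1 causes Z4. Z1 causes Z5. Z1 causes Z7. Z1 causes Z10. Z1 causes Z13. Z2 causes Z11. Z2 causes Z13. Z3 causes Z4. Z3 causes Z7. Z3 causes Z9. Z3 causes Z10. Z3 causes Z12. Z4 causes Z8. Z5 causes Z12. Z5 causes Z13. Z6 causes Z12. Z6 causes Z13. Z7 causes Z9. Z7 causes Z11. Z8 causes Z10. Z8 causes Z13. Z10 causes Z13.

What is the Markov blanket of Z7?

Z7 has parents Z1, Z3.
Ch(Z7) = {Z9, Z11}.
Co-parents of Z7 (other parents of its children):
  Z9's other parent is Z3.
  Z11's other parent is Z2.
Union: {Z1, Z3} ∪ {Z9, Z11} ∪ {Z2, Z3} = {Z1, Z2, Z3, Z9, Z11}.

{Z1, Z2, Z3, Z9, Z11}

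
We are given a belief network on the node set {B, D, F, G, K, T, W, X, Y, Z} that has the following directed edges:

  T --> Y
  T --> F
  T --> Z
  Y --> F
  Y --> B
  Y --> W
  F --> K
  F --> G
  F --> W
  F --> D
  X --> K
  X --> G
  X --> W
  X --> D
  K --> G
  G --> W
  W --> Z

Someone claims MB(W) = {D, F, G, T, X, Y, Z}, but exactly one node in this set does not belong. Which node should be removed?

Recall MB(v) = parents ∪ children ∪ spouses, where spouses are the other parents of v's children.
W has parents F, G, X, Y.
W's children: Z.
Co-parents of W (other parents of its children):
  Z's other parent is T.
MB(W) = {F, G, T, X, Y, Z}.
D is neither a parent, child, nor co-parent of W, so it does not belong.

D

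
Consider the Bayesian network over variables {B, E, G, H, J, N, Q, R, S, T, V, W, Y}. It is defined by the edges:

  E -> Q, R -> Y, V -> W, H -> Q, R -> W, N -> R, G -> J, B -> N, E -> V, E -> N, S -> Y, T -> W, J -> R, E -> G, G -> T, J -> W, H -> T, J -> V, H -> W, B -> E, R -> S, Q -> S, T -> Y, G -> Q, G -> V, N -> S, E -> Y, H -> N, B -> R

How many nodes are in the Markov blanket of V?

7

The Markov blanket of a node is its parents, its children, and the other parents of its children.
Parents of V: E, G, J.
V has child W.
Other parents of V's children:
  W: H, J, R, T
MB(V) = {E, G, H, J, R, T, W}, which has 7 nodes.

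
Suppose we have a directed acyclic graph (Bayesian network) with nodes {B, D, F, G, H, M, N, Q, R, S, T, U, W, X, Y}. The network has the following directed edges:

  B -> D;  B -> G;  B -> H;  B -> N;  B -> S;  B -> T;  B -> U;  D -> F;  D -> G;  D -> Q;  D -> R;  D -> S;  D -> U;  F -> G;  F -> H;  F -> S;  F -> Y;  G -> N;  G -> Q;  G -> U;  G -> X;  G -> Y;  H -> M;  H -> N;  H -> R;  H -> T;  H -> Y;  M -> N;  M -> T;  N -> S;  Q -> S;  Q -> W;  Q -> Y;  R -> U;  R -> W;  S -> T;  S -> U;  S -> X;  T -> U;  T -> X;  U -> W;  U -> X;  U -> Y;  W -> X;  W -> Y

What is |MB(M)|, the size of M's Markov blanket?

The Markov blanket of a node is its parents, its children, and the other parents of its children.
Parents of M: H.
M's children: N, T.
Co-parents of M (other parents of its children):
  N: B, G, H
  T: B, H, S
MB(M) = {B, G, H, N, S, T}, which has 6 nodes.

6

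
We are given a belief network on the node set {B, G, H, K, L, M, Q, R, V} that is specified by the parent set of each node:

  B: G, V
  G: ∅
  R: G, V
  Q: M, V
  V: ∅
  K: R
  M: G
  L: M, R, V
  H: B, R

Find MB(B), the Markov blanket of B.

{G, H, R, V}

The Markov blanket of a node is its parents, its children, and the other parents of its children.
B has parents G, V.
B has child H.
Parents of each child, excluding B:
  H's other parent is R.
So the Markov blanket of B is {G, H, R, V}.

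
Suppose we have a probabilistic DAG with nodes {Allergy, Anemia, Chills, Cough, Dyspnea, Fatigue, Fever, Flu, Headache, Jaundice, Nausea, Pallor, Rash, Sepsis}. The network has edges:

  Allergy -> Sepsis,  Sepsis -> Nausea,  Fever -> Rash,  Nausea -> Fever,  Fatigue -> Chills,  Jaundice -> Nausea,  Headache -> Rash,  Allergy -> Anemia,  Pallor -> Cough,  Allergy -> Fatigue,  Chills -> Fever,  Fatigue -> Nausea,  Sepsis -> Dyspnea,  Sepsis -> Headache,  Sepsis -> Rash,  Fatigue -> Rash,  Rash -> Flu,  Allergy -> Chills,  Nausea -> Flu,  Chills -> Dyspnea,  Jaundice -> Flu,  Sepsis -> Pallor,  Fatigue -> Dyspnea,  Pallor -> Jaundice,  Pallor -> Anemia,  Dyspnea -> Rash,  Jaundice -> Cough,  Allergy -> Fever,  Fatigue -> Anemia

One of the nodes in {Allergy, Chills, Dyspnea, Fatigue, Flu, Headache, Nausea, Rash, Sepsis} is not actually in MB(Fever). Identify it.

Children of Fever: Rash.
Pa(Fever) = {Allergy, Chills, Nausea}.
Co-parents of Fever (other parents of its children):
  Rash: Dyspnea, Fatigue, Headache, Sepsis
MB(Fever) = {Allergy, Chills, Dyspnea, Fatigue, Headache, Nausea, Rash, Sepsis}.
Flu is neither a parent, child, nor co-parent of Fever, so it does not belong.

Flu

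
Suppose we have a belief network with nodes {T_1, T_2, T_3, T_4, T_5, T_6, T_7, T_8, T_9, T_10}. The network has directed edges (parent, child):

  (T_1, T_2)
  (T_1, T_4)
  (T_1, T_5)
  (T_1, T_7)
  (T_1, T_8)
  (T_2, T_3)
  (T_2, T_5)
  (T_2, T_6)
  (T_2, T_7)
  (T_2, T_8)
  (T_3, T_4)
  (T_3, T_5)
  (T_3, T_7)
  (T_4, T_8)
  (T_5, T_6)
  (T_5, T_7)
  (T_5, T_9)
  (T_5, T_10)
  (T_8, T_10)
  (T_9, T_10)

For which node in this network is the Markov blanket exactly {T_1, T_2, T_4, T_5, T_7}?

The target node must have every member of {T_1, T_2, T_4, T_5, T_7} as a parent, child, or co-parent, and no others.
Parents of T_3: T_2; children: T_4, T_5, T_7; co-parents: T_1, T_2, T_5.
These exactly cover the given set, so the node is T_3.

T_3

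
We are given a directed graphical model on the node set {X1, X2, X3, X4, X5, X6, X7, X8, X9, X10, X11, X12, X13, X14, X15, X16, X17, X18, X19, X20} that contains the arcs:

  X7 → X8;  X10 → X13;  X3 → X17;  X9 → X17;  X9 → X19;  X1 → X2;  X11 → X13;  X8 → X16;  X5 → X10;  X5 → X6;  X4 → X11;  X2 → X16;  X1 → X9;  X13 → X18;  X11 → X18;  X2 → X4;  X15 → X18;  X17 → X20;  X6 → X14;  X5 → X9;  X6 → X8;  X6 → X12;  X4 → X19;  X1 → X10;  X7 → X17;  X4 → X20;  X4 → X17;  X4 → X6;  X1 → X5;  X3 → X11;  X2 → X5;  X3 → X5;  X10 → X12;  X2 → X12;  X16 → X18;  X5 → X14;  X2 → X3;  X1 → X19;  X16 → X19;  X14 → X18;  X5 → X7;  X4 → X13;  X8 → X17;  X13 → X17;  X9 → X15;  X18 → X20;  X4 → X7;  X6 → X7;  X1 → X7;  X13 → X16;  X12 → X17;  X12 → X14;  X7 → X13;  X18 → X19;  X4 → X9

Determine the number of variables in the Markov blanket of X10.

9

The Markov blanket of a node is its parents, its children, and the other parents of its children.
Pa(X10) = {X1, X5}.
Ch(X10) = {X12, X13}.
For each child, the remaining parents (spouses of X10):
  X12: X2, X6
  X13: X4, X7, X11
MB(X10) = {X1, X2, X4, X5, X6, X7, X11, X12, X13}, which has 9 nodes.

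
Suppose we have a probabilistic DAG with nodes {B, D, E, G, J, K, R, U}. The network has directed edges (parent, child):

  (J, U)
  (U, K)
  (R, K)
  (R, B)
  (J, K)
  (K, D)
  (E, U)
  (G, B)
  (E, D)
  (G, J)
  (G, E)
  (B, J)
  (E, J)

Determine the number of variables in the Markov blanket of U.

U's parents: E, J.
Ch(U) = {K}.
Parents of each child, excluding U:
  parents(K) \ {U} = {J, R}.
MB(U) = {E, J, K, R}, which has 4 nodes.

4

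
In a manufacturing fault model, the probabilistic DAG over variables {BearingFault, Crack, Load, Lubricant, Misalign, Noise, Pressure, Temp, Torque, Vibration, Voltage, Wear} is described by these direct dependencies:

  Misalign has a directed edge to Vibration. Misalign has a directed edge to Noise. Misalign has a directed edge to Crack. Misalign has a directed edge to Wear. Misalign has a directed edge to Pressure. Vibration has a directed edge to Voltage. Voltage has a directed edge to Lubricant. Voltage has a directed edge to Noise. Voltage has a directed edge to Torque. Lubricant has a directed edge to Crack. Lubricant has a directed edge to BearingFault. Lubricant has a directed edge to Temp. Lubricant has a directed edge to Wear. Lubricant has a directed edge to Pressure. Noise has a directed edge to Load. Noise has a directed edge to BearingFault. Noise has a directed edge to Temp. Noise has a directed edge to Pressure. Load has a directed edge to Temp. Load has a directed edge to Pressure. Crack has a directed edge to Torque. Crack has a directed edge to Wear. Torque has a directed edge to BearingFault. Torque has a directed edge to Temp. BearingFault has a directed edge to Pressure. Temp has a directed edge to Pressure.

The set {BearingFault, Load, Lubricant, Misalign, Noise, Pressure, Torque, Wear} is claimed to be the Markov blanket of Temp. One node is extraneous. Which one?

Wear

The Markov blanket of a node is its parents, its children, and the other parents of its children.
Temp has parents Load, Lubricant, Noise, Torque.
Temp has child Pressure.
Parents of each child, excluding Temp:
  Pressure also has parents BearingFault, Load, Lubricant, Misalign, Noise.
MB(Temp) = {BearingFault, Load, Lubricant, Misalign, Noise, Pressure, Torque}.
Wear is neither a parent, child, nor co-parent of Temp, so it does not belong.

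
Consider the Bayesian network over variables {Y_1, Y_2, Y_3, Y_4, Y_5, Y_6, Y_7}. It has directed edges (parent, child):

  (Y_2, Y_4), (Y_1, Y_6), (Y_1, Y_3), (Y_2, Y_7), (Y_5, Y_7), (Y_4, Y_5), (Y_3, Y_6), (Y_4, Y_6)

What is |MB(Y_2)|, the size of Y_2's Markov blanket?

3

Y_2's children: Y_4, Y_7.
Parents of Y_2: none.
For each child, the remaining parents (spouses of Y_2):
  Y_4 has no other parent.
  parents(Y_7) \ {Y_2} = {Y_5}.
MB(Y_2) = {Y_4, Y_5, Y_7}, which has 3 nodes.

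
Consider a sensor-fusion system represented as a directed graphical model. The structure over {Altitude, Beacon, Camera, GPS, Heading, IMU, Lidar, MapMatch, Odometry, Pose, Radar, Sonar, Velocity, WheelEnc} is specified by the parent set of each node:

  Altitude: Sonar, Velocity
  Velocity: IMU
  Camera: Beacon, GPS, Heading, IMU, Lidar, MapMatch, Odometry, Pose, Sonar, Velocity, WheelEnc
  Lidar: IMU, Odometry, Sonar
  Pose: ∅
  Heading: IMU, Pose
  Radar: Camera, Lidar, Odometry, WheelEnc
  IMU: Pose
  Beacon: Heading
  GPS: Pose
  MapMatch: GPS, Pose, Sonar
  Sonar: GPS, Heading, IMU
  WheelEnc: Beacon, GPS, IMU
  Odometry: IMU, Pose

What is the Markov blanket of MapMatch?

Pa(MapMatch) = {GPS, Pose, Sonar}.
Children of MapMatch: Camera.
Co-parents of MapMatch (other parents of its children):
  Camera: Beacon, GPS, Heading, IMU, Lidar, Odometry, Pose, Sonar, Velocity, WheelEnc
So the Markov blanket of MapMatch is {Beacon, Camera, GPS, Heading, IMU, Lidar, Odometry, Pose, Sonar, Velocity, WheelEnc}.

{Beacon, Camera, GPS, Heading, IMU, Lidar, Odometry, Pose, Sonar, Velocity, WheelEnc}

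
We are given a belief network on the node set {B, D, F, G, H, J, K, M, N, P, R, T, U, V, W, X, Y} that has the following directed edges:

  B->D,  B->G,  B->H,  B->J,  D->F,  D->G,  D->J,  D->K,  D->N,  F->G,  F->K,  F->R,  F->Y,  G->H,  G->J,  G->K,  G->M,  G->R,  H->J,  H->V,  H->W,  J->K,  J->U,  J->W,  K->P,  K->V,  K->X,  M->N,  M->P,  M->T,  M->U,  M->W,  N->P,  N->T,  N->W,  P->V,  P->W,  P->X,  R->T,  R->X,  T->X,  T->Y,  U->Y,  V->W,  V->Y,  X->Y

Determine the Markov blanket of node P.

{H, J, K, M, N, R, T, V, W, X}

P's parents: K, M, N.
Ch(P) = {V, W, X}.
For each child, the remaining parents (spouses of P):
  V also has parents H, K.
  W also has parents H, J, M, N, V.
  X's other parents are K, R, T.
Taking the union gives {H, J, K, M, N, R, T, V, W, X}.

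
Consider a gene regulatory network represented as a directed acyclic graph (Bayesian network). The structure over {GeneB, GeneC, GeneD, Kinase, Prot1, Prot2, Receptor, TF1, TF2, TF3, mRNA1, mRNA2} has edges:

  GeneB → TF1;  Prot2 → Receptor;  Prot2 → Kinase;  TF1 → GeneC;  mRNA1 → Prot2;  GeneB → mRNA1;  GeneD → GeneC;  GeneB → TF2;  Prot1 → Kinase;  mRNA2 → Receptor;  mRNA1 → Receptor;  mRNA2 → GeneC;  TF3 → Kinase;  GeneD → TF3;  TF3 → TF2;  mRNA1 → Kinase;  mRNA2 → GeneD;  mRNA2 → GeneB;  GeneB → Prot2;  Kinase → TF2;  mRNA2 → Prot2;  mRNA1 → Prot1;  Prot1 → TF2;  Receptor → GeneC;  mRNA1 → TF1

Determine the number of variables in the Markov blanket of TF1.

6

Recall MB(v) = parents ∪ children ∪ spouses, where spouses are the other parents of v's children.
Children of TF1: GeneC.
TF1 has parents GeneB, mRNA1.
Parents of each child, excluding TF1:
  GeneC's other parents are GeneD, Receptor, mRNA2.
MB(TF1) = {GeneB, GeneC, GeneD, Receptor, mRNA1, mRNA2}, which has 6 nodes.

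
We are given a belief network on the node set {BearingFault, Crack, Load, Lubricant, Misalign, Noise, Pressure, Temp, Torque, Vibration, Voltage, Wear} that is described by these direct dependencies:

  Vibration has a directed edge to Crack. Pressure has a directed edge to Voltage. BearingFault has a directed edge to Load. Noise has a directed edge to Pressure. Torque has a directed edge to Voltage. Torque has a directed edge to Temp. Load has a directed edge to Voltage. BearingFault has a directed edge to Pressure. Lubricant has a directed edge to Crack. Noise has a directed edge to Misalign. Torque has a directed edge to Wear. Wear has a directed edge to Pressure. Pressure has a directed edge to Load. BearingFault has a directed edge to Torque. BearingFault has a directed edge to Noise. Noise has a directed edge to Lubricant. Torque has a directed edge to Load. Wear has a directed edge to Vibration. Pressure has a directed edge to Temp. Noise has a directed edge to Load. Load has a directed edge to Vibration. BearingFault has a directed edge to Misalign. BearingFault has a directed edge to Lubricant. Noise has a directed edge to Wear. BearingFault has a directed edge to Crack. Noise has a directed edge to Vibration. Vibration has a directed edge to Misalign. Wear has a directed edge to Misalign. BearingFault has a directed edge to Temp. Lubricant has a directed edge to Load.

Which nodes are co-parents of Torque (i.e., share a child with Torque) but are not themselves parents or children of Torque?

Children of Torque: Load, Temp, Voltage, Wear.
  Wear's other parent is Noise.
  parents(Temp) \ {Torque} = {BearingFault, Pressure}.
  Load's other parents are BearingFault, Lubricant, Noise, Pressure.
  parents(Voltage) \ {Torque} = {Load, Pressure}.
Excluding nodes already adjacent to Torque (BearingFault, Load, Temp, Voltage, Wear), the co-parent-only contribution is {Lubricant, Noise, Pressure}.

{Lubricant, Noise, Pressure}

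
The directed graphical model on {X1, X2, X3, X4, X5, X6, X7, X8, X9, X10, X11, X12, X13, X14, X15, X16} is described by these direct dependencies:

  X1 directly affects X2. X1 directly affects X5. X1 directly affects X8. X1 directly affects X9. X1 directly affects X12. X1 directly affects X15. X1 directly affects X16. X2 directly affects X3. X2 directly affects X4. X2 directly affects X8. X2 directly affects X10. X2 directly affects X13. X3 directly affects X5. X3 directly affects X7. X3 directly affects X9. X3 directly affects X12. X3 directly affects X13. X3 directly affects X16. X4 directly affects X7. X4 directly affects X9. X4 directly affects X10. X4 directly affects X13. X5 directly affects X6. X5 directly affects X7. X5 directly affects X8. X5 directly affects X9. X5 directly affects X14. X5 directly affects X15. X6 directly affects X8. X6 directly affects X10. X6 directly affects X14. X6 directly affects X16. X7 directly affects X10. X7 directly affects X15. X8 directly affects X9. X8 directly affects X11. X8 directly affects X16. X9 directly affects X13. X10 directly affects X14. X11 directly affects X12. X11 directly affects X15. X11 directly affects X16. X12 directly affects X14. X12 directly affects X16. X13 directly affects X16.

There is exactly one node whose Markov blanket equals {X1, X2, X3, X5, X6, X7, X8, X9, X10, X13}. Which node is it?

The target node must have every member of {X1, X2, X3, X5, X6, X7, X8, X9, X10, X13} as a parent, child, or co-parent, and no others.
Parents of X4: X2; children: X7, X9, X10, X13; co-parents: X1, X2, X3, X5, X6, X7, X8, X9.
These exactly cover the given set, so the node is X4.

X4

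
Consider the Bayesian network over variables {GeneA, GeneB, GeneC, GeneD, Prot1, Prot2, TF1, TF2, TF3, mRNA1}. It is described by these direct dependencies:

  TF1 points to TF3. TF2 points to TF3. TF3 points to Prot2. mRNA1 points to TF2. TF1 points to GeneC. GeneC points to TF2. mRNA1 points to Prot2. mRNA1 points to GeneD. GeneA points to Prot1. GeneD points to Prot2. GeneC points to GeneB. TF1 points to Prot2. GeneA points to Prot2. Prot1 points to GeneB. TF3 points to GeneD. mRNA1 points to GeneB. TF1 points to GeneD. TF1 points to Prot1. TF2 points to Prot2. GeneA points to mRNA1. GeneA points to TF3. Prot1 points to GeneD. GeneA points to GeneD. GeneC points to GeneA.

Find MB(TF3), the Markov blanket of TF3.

{GeneA, GeneD, Prot1, Prot2, TF1, TF2, mRNA1}

The Markov blanket of a node is its parents, its children, and the other parents of its children.
TF3's parents: GeneA, TF1, TF2.
Children of TF3: GeneD, Prot2.
Co-parents of TF3 (other parents of its children):
  parents(GeneD) \ {TF3} = {GeneA, Prot1, TF1, mRNA1}.
  parents(Prot2) \ {TF3} = {GeneA, GeneD, TF1, TF2, mRNA1}.
MB(TF3) = {GeneA, GeneD, Prot1, Prot2, TF1, TF2, mRNA1}.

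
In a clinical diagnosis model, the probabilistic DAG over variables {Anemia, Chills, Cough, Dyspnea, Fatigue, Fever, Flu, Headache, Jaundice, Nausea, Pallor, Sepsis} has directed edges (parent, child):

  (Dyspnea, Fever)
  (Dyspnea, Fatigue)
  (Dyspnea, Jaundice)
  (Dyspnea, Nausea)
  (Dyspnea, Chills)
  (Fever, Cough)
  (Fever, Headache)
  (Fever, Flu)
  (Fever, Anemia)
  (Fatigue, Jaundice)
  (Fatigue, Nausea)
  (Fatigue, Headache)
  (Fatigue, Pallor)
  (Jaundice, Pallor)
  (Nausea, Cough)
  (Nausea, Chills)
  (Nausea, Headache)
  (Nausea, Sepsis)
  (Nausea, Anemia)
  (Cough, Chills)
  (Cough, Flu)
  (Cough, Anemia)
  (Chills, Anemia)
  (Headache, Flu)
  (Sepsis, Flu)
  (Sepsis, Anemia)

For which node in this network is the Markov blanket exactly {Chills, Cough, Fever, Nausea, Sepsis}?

The target node must have every member of {Chills, Cough, Fever, Nausea, Sepsis} as a parent, child, or co-parent, and no others.
Parents of Anemia: Chills, Cough, Fever, Nausea, Sepsis; children: none; co-parents: none.
These exactly cover the given set, so the node is Anemia.

Anemia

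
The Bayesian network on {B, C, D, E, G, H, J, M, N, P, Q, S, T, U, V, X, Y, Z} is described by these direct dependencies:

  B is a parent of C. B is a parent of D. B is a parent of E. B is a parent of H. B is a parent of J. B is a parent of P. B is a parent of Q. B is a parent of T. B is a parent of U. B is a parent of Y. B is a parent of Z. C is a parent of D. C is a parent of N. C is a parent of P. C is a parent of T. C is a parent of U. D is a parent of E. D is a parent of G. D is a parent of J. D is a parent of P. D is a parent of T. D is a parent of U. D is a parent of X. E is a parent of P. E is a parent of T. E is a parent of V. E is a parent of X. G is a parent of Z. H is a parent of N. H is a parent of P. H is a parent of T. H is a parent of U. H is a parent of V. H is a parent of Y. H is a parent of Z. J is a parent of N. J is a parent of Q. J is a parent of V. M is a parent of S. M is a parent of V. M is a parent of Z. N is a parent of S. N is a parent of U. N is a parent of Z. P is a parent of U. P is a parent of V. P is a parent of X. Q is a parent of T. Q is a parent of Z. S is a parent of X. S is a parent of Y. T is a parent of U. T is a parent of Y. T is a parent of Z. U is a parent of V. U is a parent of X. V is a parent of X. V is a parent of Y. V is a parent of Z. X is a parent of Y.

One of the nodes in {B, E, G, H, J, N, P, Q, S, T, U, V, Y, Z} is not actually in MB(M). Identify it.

Y

Parents of M: none.
M's children: S, V, Z.
For each child, the remaining parents (spouses of M):
  S: N
  V: E, H, J, P, U
  Z: B, G, H, N, Q, T, V
MB(M) = {B, E, G, H, J, N, P, Q, S, T, U, V, Z}.
Y is neither a parent, child, nor co-parent of M, so it does not belong.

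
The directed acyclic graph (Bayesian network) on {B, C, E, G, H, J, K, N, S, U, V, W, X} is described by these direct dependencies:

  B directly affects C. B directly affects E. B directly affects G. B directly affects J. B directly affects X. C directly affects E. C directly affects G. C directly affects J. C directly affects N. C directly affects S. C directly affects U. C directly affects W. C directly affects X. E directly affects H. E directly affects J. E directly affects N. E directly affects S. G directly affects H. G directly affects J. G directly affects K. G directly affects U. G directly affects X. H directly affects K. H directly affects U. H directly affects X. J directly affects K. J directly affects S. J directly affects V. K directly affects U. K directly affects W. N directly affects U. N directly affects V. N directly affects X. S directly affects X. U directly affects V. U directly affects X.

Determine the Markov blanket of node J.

{B, C, E, G, H, K, N, S, U, V}

A node's Markov blanket = Pa ∪ Ch ∪ (parents of Ch other than the node itself).
J's parents: B, C, E, G.
Children of J: K, S, V.
For each child, the remaining parents (spouses of J):
  K's other parents are G, H.
  S's other parents are C, E.
  parents(V) \ {J} = {N, U}.
So the Markov blanket of J is {B, C, E, G, H, K, N, S, U, V}.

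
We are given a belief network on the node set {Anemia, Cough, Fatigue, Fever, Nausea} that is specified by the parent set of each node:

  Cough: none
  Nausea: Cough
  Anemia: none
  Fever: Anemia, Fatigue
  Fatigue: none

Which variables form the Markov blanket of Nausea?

The Markov blanket of a node is its parents, its children, and the other parents of its children.
Pa(Nausea) = {Cough}.
Nausea's children: none.
Nausea has no children, so there are no co-parents.
MB(Nausea) = {Cough}.

{Cough}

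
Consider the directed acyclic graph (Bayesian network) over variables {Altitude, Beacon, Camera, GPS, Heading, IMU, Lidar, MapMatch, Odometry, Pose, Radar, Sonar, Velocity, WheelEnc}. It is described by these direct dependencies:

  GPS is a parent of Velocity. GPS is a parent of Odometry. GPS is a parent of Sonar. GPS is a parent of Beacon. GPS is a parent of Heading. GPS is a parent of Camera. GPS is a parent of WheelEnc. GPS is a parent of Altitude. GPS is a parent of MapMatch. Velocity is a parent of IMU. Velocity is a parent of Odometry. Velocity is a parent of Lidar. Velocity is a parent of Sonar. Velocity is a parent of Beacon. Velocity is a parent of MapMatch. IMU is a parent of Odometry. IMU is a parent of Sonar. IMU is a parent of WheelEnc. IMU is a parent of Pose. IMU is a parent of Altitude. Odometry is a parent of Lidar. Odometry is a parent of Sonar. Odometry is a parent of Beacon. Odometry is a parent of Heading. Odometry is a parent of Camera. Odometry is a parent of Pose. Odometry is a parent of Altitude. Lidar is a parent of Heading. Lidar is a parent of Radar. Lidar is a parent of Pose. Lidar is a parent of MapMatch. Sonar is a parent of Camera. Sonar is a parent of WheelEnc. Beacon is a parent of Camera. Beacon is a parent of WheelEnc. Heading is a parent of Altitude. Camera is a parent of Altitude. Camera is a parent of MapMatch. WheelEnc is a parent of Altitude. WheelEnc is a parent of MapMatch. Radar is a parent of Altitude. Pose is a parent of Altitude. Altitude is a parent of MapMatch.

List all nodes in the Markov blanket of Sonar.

Pa(Sonar) = {GPS, IMU, Odometry, Velocity}.
Ch(Sonar) = {Camera, WheelEnc}.
Parents of each child, excluding Sonar:
  parents(Camera) \ {Sonar} = {Beacon, GPS, Odometry}.
  WheelEnc also has parents Beacon, GPS, IMU.
Taking the union gives {Beacon, Camera, GPS, IMU, Odometry, Velocity, WheelEnc}.

{Beacon, Camera, GPS, IMU, Odometry, Velocity, WheelEnc}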